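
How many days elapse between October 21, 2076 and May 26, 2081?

October 21, 2076 → October 21, 2077: 365 days.
October 21, 2077 → October 21, 2078: 365 days.
October 21, 2078 → October 21, 2079: 365 days.
October 21, 2079 → October 21, 2080: 366 days (2080 is a leap year).
October 2080: 31 − 21 = 10 days remain.
Then November (30), December (31), January (31), February 2081 (28), March (31), April (30): 30 + 31 + 31 + 28 + 31 + 30 = 181 days.
May 1–26, 2081: 26 days.
Residual: 217 days.
Total: 1678 days.

1678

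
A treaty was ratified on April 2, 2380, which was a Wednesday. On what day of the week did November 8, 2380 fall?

Saturday

April 2380: 30 − 2 = 28 days remain.
Then May (31), June (30), July (31), August (31), September (30), October (31): 31 + 30 + 31 + 31 + 30 + 31 = 184 days.
November 1–8, 2380: 8 days.
Total: 28 + 184 + 8 = 220 days.
220 mod 7 = 3, so 3 days after Wednesday is Saturday.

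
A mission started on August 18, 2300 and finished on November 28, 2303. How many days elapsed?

1197

Day-of-year of August 18, 2300: 230.
Day-of-year of November 28, 2303: 332.
2300 has 365 days, so 365 − 230 = 135 days remain in 2300.
Full years: 2301: 365; 2302: 365. Sum = 730.
Total: 135 + 730 + 332 = 1197 days.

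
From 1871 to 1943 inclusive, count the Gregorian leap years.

17

Years divisible by 4: 1872, 1876, …, 1940 — 18 in all.
Of these, 1900 is divisible by 100 but not 400, so not leap.
Leap years: 18 − 1 = 17.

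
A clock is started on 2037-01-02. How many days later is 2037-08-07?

217

January 2037: 31 − 2 = 29 days remain.
Then February 2037 (28), March (31), April (30), May (31), June (30), July (31): 28 + 31 + 30 + 31 + 30 + 31 = 181 days.
August 1–7, 2037: 7 days.
Total: 29 + 181 + 7 = 217 days.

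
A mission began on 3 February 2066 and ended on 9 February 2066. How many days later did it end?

6

Within February 2066: 9 − 3 = 6 days.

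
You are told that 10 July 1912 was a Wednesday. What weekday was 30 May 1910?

Count forward from the earlier date (May 30, 1910) to the later (July 10, 1912):
May 1910: 31 − 30 = 1 day remains.
Then 25 full months totalling 761 days.
July 1–10, 1912: 10 days.
Total: 1 + 761 + 10 = 772 days.
772 mod 7 = 2, so 2 days before Wednesday is Monday.

Monday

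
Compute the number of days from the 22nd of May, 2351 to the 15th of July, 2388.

From May 22, 2351 to May 22, 2388: 37 years, of which 10 contain a Feb 29 — 27×365 + 10×366 = 13515 days.
May 2388: 31 − 22 = 9 days remain.
Then June (30): 30 days.
July 1–15, 2388: 15 days.
Residual: 54 days.
Total: 13569 days.

13569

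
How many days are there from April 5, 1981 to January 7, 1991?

3564

Day-of-year of April 5, 1981: 95.
Day-of-year of January 7, 1991: 7.
1981 has 365 days, so 365 − 95 = 270 days remain in 1981.
Full years 1982–1990: 7 common + 2 leap = 7×365 + 2×366 = 3287 days.
Total: 270 + 3287 + 7 = 3564 days.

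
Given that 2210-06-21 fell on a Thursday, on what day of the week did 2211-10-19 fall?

June 21, 2210 → June 21, 2211: 365 days.
June 2211: 30 − 21 = 9 days remain.
Then July (31), August (31), September (30): 31 + 31 + 30 = 92 days.
October 1–19, 2211: 19 days.
Residual: 120 days.
Total: 485 days.
485 mod 7 = 2, so 2 days after Thursday is Saturday.

Saturday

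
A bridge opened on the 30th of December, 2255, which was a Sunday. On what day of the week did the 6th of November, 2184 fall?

Saturday

Count forward from the earlier date (November 6, 2184) to the later (December 30, 2255):
From November 6, 2184 to November 6, 2255: 71 years, of which 16 contain a Feb 29 — 55×365 + 16×366 = 25931 days.
(2200 is not a leap year (divisible by 100 but not 400).)
November 2255: 30 − 6 = 24 days remain.
December 1–30, 2255: 30 days.
Residual: 54 days.
Total: 25985 days.
25985 mod 7 = 1, so 1 day before Sunday is Saturday.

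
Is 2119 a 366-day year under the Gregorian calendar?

2119 is not a leap year.

No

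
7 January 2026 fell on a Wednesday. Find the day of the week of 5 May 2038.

From January 7, 2026 to January 7, 2038: 12 years, of which 3 contain a Feb 29 — 9×365 + 3×366 = 4383 days.
January 2038: 31 − 7 = 24 days remain.
Then February 2038 (28), March (31), April (30): 28 + 31 + 30 = 89 days.
May 1–5, 2038: 5 days.
Residual: 118 days.
Total: 4501 days.
4501 is a multiple of 7, so 5 May 2038 falls on the same weekday: Wednesday.

Wednesday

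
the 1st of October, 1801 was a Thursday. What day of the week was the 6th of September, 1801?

Count forward from the earlier date (September 6, 1801) to the later (October 1, 1801):
September 1801: 30 − 6 = 24 days remain.
October 1, 1801: 1 day.
Total: 24 + 1 = 25 days.
25 mod 7 = 4, so 4 days before Thursday is Sunday.

Sunday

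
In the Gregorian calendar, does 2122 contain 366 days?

No

2122 is not a leap year.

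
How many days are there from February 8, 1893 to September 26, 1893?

230

February 1893: 28 − 8 = 20 days remain (1893 is not a leap year, so February has 28 days).
Then March (31), April (30), May (31), June (30), July (31), August (31): 31 + 30 + 31 + 30 + 31 + 31 = 184 days.
September 1–26, 1893: 26 days.
Total: 20 + 184 + 26 = 230 days.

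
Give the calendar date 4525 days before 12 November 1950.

23 June 1938

Count 4525 days before November 12, 1950:
From June 23, 1938 to June 23, 1950: 12 years, of which 3 contain a Feb 29 — 9×365 + 3×366 = 4383 days.
June 1950: 30 − 23 = 7 days remain.
Then July (31), August (31), September (30), October (31): 31 + 31 + 30 + 31 = 123 days.
November 1–12, 1950: 12 days.
Residual: 142 days.
Total: 4525 days.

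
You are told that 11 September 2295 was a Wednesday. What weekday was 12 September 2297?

Day-of-year of September 11, 2295: 254.
Day-of-year of September 12, 2297: 255.
2295 has 365 days, so 365 − 254 = 111 days remain in 2295.
Full years: 2296: 366. Sum = 366.
Total: 111 + 366 + 255 = 732 days.
732 mod 7 = 4, so 4 days after Wednesday is Sunday.

Sunday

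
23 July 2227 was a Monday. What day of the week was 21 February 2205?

Thursday

Count forward from the earlier date (February 21, 2205) to the later (July 23, 2227):
From February 21, 2205 to February 21, 2227: 22 years, of which 5 contain a Feb 29 — 17×365 + 5×366 = 8035 days.
February 2227: 28 − 21 = 7 days remain (2227 is not a leap year, so February has 28 days).
Then March (31), April (30), May (31), June (30): 31 + 30 + 31 + 30 = 122 days.
July 1–23, 2227: 23 days.
Residual: 152 days.
Total: 8187 days.
8187 mod 7 = 4, so 4 days before Monday is Thursday.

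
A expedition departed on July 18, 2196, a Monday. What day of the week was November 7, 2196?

Monday

July 2196: 31 − 18 = 13 days remain.
Then August (31), September (30), October (31): 31 + 30 + 31 = 92 days.
November 1–7, 2196: 7 days.
Total: 13 + 92 + 7 = 112 days.
112 is a multiple of 7, so November 7, 2196 falls on the same weekday: Monday.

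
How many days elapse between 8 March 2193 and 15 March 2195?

March 2193: 31 − 8 = 23 days remain.
Then 23 full months totalling 699 days.
March 1–15, 2195: 15 days.
Total: 23 + 699 + 15 = 737 days.

737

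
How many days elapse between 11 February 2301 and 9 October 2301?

February 2301: 28 − 11 = 17 days remain (2301 is not a leap year, so February has 28 days).
Then March (31), April (30), May (31), June (30), July (31), August (31), September (30): 31 + 30 + 31 + 30 + 31 + 31 + 30 = 214 days.
October 1–9, 2301: 9 days.
Total: 17 + 214 + 9 = 240 days.

240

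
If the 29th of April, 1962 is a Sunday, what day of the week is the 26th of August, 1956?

Count forward from the earlier date (August 26, 1956) to the later (April 29, 1962):
Day-of-year of August 26, 1956: 239.
Day-of-year of April 29, 1962: 119.
1956 has 366 days, so 366 − 239 = 127 days remain in 1956.
Full years: 1957: 365; 1958: 365; 1959: 365; 1960: 366; 1961: 365. Sum = 1826.
Total: 127 + 1826 + 119 = 2072 days.
2072 is a multiple of 7, so the 26th of August, 1956 falls on the same weekday: Sunday.

Sunday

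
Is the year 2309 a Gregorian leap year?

2309 is not a leap year.

No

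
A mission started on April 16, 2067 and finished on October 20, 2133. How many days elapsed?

24293

From April 16, 2067 to April 16, 2133: 66 years, of which 16 contain a Feb 29 — 50×365 + 16×366 = 24106 days.
(2100 is not a leap year (divisible by 100 but not 400).)
April 2133: 30 − 16 = 14 days remain.
Then May (31), June (30), July (31), August (31), September (30): 31 + 30 + 31 + 31 + 30 = 153 days.
October 1–20, 2133: 20 days.
Residual: 187 days.
Total: 24293 days.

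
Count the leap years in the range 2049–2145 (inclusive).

23

Years divisible by 4: 2052, 2056, …, 2144 — 24 in all.
Of these, 2100 is divisible by 100 but not 400, so not leap.
Leap years: 24 − 1 = 23.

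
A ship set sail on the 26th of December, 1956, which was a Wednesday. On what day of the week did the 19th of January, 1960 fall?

Tuesday

Day-of-year of December 26, 1956: 361.
Day-of-year of January 19, 1960: 19.
1956 has 366 days, so 366 − 361 = 5 days remain in 1956.
Full years: 1957: 365; 1958: 365; 1959: 365. Sum = 1095.
Total: 5 + 1095 + 19 = 1119 days.
1119 mod 7 = 6, so 6 days after Wednesday is Tuesday.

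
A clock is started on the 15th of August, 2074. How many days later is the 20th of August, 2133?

21554

Day-of-year of August 15, 2074: 227.
Day-of-year of August 20, 2133: 232.
2074 has 365 days, so 365 − 227 = 138 days remain in 2074.
Full years 2075–2132: 44 common + 14 leap = 44×365 + 14×366 = 21184 days.
Total: 138 + 21184 + 232 = 21554 days.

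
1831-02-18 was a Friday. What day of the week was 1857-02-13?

Day-of-year of February 18, 1831: 49.
Day-of-year of February 13, 1857: 44.
1831 has 365 days, so 365 − 49 = 316 days remain in 1831.
Full years 1832–1856: 18 common + 7 leap = 18×365 + 7×366 = 9132 days.
Total: 316 + 9132 + 44 = 9492 days.
9492 is a multiple of 7, so 1857-02-13 falls on the same weekday: Friday.

Friday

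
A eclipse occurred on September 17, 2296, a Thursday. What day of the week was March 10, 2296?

Tuesday

Count forward from the earlier date (March 10, 2296) to the later (September 17, 2296):
March 2296: 31 − 10 = 21 days remain.
Then April (30), May (31), June (30), July (31), August (31): 30 + 31 + 30 + 31 + 31 = 153 days.
September 1–17, 2296: 17 days.
Total: 21 + 153 + 17 = 191 days.
191 mod 7 = 2, so 2 days before Thursday is Tuesday.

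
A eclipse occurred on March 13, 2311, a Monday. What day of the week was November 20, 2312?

Wednesday

March 2311: 31 − 13 = 18 days remain.
Then 19 full months totalling 580 days.
November 1–20, 2312: 20 days.
Total: 18 + 580 + 20 = 618 days.
618 mod 7 = 2, so 2 days after Monday is Wednesday.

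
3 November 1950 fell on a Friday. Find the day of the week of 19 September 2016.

Day-of-year of November 3, 1950: 307.
Day-of-year of September 19, 2016: 263.
1950 has 365 days, so 365 − 307 = 58 days remain in 1950.
Full years 1951–2015: 49 common + 16 leap = 49×365 + 16×366 = 23741 days.
Total: 58 + 23741 + 263 = 24062 days.
24062 mod 7 = 3, so 3 days after Friday is Monday.

Monday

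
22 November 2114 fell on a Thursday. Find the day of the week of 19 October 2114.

Friday

Count forward from the earlier date (October 19, 2114) to the later (November 22, 2114):
October 2114: 31 − 19 = 12 days remain.
November 1–22, 2114: 22 days.
Total: 12 + 22 = 34 days.
34 mod 7 = 6, so 6 days before Thursday is Friday.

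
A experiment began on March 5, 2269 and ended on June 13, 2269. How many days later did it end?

March 2269: 31 − 5 = 26 days remain.
Then April (30), May (31): 30 + 31 = 61 days.
June 1–13, 2269: 13 days.
Total: 26 + 61 + 13 = 100 days.

100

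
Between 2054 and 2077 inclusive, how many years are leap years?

Years divisible by 4 in [2054, 2077]: 2056, 2060, 2064, 2068, 2072, 2076.
No century exceptions apply. Count: 6.

6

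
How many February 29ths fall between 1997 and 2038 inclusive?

Years divisible by 4 in [1997, 2038]: 2000, 2004, 2008, 2012, 2016, 2020, 2024, 2028, 2032, 2036.
2000 is divisible by 400, so still leap.
No century exceptions apply. Count: 10.

10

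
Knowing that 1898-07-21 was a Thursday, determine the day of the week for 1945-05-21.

Monday

From July 21, 1898 to July 21, 1944: 46 years, of which 11 contain a Feb 29 — 35×365 + 11×366 = 16801 days.
(1900 is not a leap year (divisible by 100 but not 400).)
July 1944: 31 − 21 = 10 days remain.
Then 9 full months totalling 273 days.
May 1–21, 1945: 21 days.
Residual: 304 days.
Total: 17105 days.
17105 mod 7 = 4, so 4 days after Thursday is Monday.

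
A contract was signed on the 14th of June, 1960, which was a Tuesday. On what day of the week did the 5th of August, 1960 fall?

June 1960: 30 − 14 = 16 days remain.
Then July (31): 31 days.
August 1–5, 1960: 5 days.
Total: 16 + 31 + 5 = 52 days.
52 mod 7 = 3, so 3 days after Tuesday is Friday.

Friday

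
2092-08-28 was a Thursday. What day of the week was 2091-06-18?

Monday

Count forward from the earlier date (June 18, 2091) to the later (August 28, 2092):
June 2091: 30 − 18 = 12 days remain.
Then 13 full months totalling 397 days.
August 1–28, 2092: 28 days.
Total: 12 + 397 + 28 = 437 days.
437 mod 7 = 3, so 3 days before Thursday is Monday.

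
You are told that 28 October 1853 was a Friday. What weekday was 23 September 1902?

Tuesday

From October 28, 1853 to October 28, 1901: 48 years, of which 11 contain a Feb 29 — 37×365 + 11×366 = 17531 days.
(1900 is not a leap year (divisible by 100 but not 400).)
October 1901: 31 − 28 = 3 days remain.
Then 10 full months totalling 304 days.
September 1–23, 1902: 23 days.
Residual: 330 days.
Total: 17861 days.
17861 mod 7 = 4, so 4 days after Friday is Tuesday.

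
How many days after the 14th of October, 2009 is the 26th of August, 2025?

From October 14, 2009 to October 14, 2024: 15 years, of which 4 contain a Feb 29 — 11×365 + 4×366 = 5479 days.
October 2024: 31 − 14 = 17 days remain.
Then 9 full months totalling 273 days.
August 1–26, 2025: 26 days.
Residual: 316 days.
Total: 5795 days.

5795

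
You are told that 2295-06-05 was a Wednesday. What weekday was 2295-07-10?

June 2295: 30 − 5 = 25 days remain.
July 1–10, 2295: 10 days.
Total: 25 + 10 = 35 days.
35 is a multiple of 7, so 2295-07-10 falls on the same weekday: Wednesday.

Wednesday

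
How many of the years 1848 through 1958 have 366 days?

27

Years divisible by 4: 1848, 1852, …, 1956 — 28 in all.
Of these, 1900 is divisible by 100 but not 400, so not leap.
Leap years: 28 − 1 = 27.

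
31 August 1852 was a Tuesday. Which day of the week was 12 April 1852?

Count forward from the earlier date (April 12, 1852) to the later (August 31, 1852):
April 1852: 30 − 12 = 18 days remain.
Then May (31), June (30), July (31): 31 + 30 + 31 = 92 days.
August 1–31, 1852: 31 days.
Total: 18 + 92 + 31 = 141 days.
141 mod 7 = 1, so 1 day before Tuesday is Monday.

Monday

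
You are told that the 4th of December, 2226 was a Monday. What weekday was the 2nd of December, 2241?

Thursday

Day-of-year of December 4, 2226: 338.
Day-of-year of December 2, 2241: 336.
2226 has 365 days, so 365 − 338 = 27 days remain in 2226.
Full years 2227–2240: 10 common + 4 leap = 10×365 + 4×366 = 5114 days.
Total: 27 + 5114 + 336 = 5477 days.
5477 mod 7 = 3, so 3 days after Monday is Thursday.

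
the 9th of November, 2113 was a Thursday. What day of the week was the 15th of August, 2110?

Count forward from the earlier date (August 15, 2110) to the later (November 9, 2113):
August 15, 2110 → August 15, 2111: 365 days.
August 15, 2111 → August 15, 2112: 366 days (2112 is a leap year).
August 15, 2112 → August 15, 2113: 365 days.
August 2113: 31 − 15 = 16 days remain.
Then September (30), October (31): 30 + 31 = 61 days.
November 1–9, 2113: 9 days.
Residual: 86 days.
Total: 1182 days.
1182 mod 7 = 6, so 6 days before Thursday is Friday.

Friday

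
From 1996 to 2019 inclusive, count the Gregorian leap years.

6

Years divisible by 4 in [1996, 2019]: 1996, 2000, 2004, 2008, 2012, 2016.
2000 is divisible by 400, so still leap.
No century exceptions apply. Count: 6.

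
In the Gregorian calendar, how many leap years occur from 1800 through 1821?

5

Years divisible by 4 in [1800, 1821]: 1800, 1804, 1808, 1812, 1816, 1820.
Of these, 1800 is divisible by 100 but not 400, so not leap.
Leap years: 6 − 1 = 5.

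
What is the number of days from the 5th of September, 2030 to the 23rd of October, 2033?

1144

September 5, 2030 → September 5, 2031: 365 days.
September 5, 2031 → September 5, 2032: 366 days (2032 is a leap year).
September 5, 2032 → September 5, 2033: 365 days.
September 2033: 30 − 5 = 25 days remain.
October 1–23, 2033: 23 days.
Residual: 48 days.
Total: 1144 days.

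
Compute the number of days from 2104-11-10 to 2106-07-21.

618

Day-of-year of November 10, 2104: 315.
Day-of-year of July 21, 2106: 202.
2104 has 366 days, so 366 − 315 = 51 days remain in 2104.
Full years: 2105: 365. Sum = 365.
Total: 51 + 365 + 202 = 618 days.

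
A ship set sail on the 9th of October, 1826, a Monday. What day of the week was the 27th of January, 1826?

Friday

Count forward from the earlier date (January 27, 1826) to the later (October 9, 1826):
January 1826: 31 − 27 = 4 days remain.
Then February 1826 (28), March (31), April (30), May (31), June (30), July (31), August (31), September (30): 28 + 31 + 30 + 31 + 30 + 31 + 31 + 30 = 242 days.
October 1–9, 1826: 9 days.
Total: 4 + 242 + 9 = 255 days.
255 mod 7 = 3, so 3 days before Monday is Friday.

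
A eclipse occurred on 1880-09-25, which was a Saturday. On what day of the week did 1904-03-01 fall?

Tuesday

From September 25, 1880 to September 25, 1903: 23 years, of which 4 contain a Feb 29 — 19×365 + 4×366 = 8399 days.
(1900 is not a leap year (divisible by 100 but not 400).)
September 1903: 30 − 25 = 5 days remain.
Then October (31), November (30), December (31), January (31), February 1904 (29): 31 + 30 + 31 + 31 + 29 = 152 days.
March 1, 1904: 1 day.
Residual: 158 days.
Total: 8557 days.
8557 mod 7 = 3, so 3 days after Saturday is Tuesday.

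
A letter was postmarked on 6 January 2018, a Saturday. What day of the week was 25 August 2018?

January 2018: 31 − 6 = 25 days remain.
Then February 2018 (28), March (31), April (30), May (31), June (30), July (31): 28 + 31 + 30 + 31 + 30 + 31 = 181 days.
August 1–25, 2018: 25 days.
Total: 25 + 181 + 25 = 231 days.
231 is a multiple of 7, so 25 August 2018 falls on the same weekday: Saturday.

Saturday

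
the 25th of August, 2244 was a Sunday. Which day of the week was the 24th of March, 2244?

Count forward from the earlier date (March 24, 2244) to the later (August 25, 2244):
March 2244: 31 − 24 = 7 days remain.
Then April (30), May (31), June (30), July (31): 30 + 31 + 30 + 31 = 122 days.
August 1–25, 2244: 25 days.
Total: 7 + 122 + 25 = 154 days.
154 is a multiple of 7, so the 24th of March, 2244 falls on the same weekday: Sunday.

Sunday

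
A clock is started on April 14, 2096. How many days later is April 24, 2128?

Day-of-year of April 14, 2096: 105.
Day-of-year of April 24, 2128: 115.
2096 has 366 days, so 366 − 105 = 261 days remain in 2096.
Full years 2097–2127: 25 common + 6 leap = 25×365 + 6×366 = 11321 days.
Total: 261 + 11321 + 115 = 11697 days.

11697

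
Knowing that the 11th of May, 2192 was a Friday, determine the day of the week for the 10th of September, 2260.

Monday

Day-of-year of May 11, 2192: 132.
Day-of-year of September 10, 2260: 254.
2192 has 366 days, so 366 − 132 = 234 days remain in 2192.
Full years 2193–2259: 52 common + 15 leap = 52×365 + 15×366 = 24470 days.
Total: 234 + 24470 + 254 = 24958 days.
24958 mod 7 = 3, so 3 days after Friday is Monday.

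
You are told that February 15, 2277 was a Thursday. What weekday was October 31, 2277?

February 2277: 28 − 15 = 13 days remain (2277 is not a leap year, so February has 28 days).
Then March (31), April (30), May (31), June (30), July (31), August (31), September (30): 31 + 30 + 31 + 30 + 31 + 31 + 30 = 214 days.
October 1–31, 2277: 31 days.
Total: 13 + 214 + 31 = 258 days.
258 mod 7 = 6, so 6 days after Thursday is Wednesday.

Wednesday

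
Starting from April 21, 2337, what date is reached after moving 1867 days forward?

June 1, 2342

Count 1867 days after April 21, 2337:
Day-of-year of April 21, 2337: 111.
Day-of-year of June 1, 2342: 152.
2337 has 365 days, so 365 − 111 = 254 days remain in 2337.
Full years: 2338: 365; 2339: 365; 2340: 366; 2341: 365. Sum = 1461.
Total: 254 + 1461 + 152 = 1867 days.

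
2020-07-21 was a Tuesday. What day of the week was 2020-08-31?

July 2020: 31 − 21 = 10 days remain.
August 1–31, 2020: 31 days.
Total: 10 + 31 = 41 days.
41 mod 7 = 6, so 6 days after Tuesday is Monday.

Monday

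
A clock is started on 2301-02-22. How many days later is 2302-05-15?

February 2301: 28 − 22 = 6 days remain (2301 is not a leap year, so February has 28 days).
Then 14 full months totalling 426 days.
May 1–15, 2302: 15 days.
Total: 6 + 426 + 15 = 447 days.

447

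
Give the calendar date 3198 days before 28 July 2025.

25 October 2016

Count 3198 days before July 28, 2025:
From October 25, 2016 to October 25, 2024: 8 years, of which 2 contain a Feb 29 — 6×365 + 2×366 = 2922 days.
October 2024: 31 − 25 = 6 days remain.
Then November (30), December (31), January (31), February 2025 (28), March (31), April (30), May (31), June (30): 30 + 31 + 31 + 28 + 31 + 30 + 31 + 30 = 242 days.
July 1–28, 2025: 28 days.
Residual: 276 days.
Total: 3198 days.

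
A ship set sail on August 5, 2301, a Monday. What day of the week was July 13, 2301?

Count forward from the earlier date (July 13, 2301) to the later (August 5, 2301):
July 2301: 31 − 13 = 18 days remain.
August 1–5, 2301: 5 days.
Total: 18 + 5 = 23 days.
23 mod 7 = 2, so 2 days before Monday is Saturday.

Saturday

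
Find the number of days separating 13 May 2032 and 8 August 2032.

May 2032: 31 − 13 = 18 days remain.
Then June (30), July (31): 30 + 31 = 61 days.
August 1–8, 2032: 8 days.
Total: 18 + 61 + 8 = 87 days.

87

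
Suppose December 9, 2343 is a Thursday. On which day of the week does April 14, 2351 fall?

Saturday

Day-of-year of December 9, 2343: 343.
Day-of-year of April 14, 2351: 104.
2343 has 365 days, so 365 − 343 = 22 days remain in 2343.
Full years 2344–2350: 5 common + 2 leap = 5×365 + 2×366 = 2557 days.
Total: 22 + 2557 + 104 = 2683 days.
2683 mod 7 = 2, so 2 days after Thursday is Saturday.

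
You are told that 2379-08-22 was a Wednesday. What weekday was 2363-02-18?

Count forward from the earlier date (February 18, 2363) to the later (August 22, 2379):
From February 18, 2363 to February 18, 2379: 16 years, of which 4 contain a Feb 29 — 12×365 + 4×366 = 5844 days.
February 2379: 28 − 18 = 10 days remain (2379 is not a leap year, so February has 28 days).
Then March (31), April (30), May (31), June (30), July (31): 31 + 30 + 31 + 30 + 31 = 153 days.
August 1–22, 2379: 22 days.
Residual: 185 days.
Total: 6029 days.
6029 mod 7 = 2, so 2 days before Wednesday is Monday.

Monday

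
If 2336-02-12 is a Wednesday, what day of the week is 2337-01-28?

Thursday

February 2336: 29 − 12 = 17 days remain (2336 is a leap year, so February has 29 days).
Then 10 full months totalling 306 days.
January 1–28, 2337: 28 days.
Total: 17 + 306 + 28 = 351 days.
351 mod 7 = 1, so 1 day after Wednesday is Thursday.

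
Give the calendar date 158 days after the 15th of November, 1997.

the 22nd of April, 1998

Count 158 days after November 15, 1997:
Day-of-year of November 15, 1997: 319.
Day-of-year of April 22, 1998: 112.
1997 has 365 days, so 365 − 319 = 46 days remain in 1997.
Total: 46 + 112 = 158 days.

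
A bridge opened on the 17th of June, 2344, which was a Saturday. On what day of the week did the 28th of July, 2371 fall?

Wednesday

Day-of-year of June 17, 2344: 169.
Day-of-year of July 28, 2371: 209.
2344 has 366 days, so 366 − 169 = 197 days remain in 2344.
Full years 2345–2370: 20 common + 6 leap = 20×365 + 6×366 = 9496 days.
Total: 197 + 9496 + 209 = 9902 days.
9902 mod 7 = 4, so 4 days after Saturday is Wednesday.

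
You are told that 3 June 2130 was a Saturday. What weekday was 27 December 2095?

Tuesday

Count forward from the earlier date (December 27, 2095) to the later (June 3, 2130):
From December 27, 2095 to December 27, 2129: 34 years, of which 8 contain a Feb 29 — 26×365 + 8×366 = 12418 days.
(2100 is not a leap year (divisible by 100 but not 400).)
December 2129: 31 − 27 = 4 days remain.
Then January (31), February 2130 (28), March (31), April (30), May (31): 31 + 28 + 31 + 30 + 31 = 151 days.
June 1–3, 2130: 3 days.
Residual: 158 days.
Total: 12576 days.
12576 mod 7 = 4, so 4 days before Saturday is Tuesday.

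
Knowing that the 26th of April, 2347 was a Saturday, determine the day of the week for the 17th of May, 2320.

Monday

Count forward from the earlier date (May 17, 2320) to the later (April 26, 2347):
From May 17, 2320 to May 17, 2346: 26 years, of which 6 contain a Feb 29 — 20×365 + 6×366 = 9496 days.
May 2346: 31 − 17 = 14 days remain.
Then 10 full months totalling 304 days.
April 1–26, 2347: 26 days.
Residual: 344 days.
Total: 9840 days.
9840 mod 7 = 5, so 5 days before Saturday is Monday.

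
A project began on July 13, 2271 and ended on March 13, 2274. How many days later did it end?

974

July 13, 2271 → July 13, 2272: 366 days (2272 is a leap year).
July 13, 2272 → July 13, 2273: 365 days.
July 2273: 31 − 13 = 18 days remain.
Then August (31), September (30), October (31), November (30), December (31), January (31), February 2274 (28): 31 + 30 + 31 + 30 + 31 + 31 + 28 = 212 days.
March 1–13, 2274: 13 days.
Residual: 243 days.
Total: 974 days.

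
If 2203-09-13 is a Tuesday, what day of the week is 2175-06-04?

Count forward from the earlier date (June 4, 2175) to the later (September 13, 2203):
From June 4, 2175 to June 4, 2203: 28 years, of which 6 contain a Feb 29 — 22×365 + 6×366 = 10226 days.
(2200 is not a leap year (divisible by 100 but not 400).)
June 2203: 30 − 4 = 26 days remain.
Then July (31), August (31): 31 + 31 = 62 days.
September 1–13, 2203: 13 days.
Residual: 101 days.
Total: 10327 days.
10327 mod 7 = 2, so 2 days before Tuesday is Sunday.

Sunday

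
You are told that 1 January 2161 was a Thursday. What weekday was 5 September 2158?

Count forward from the earlier date (September 5, 2158) to the later (January 1, 2161):
September 5, 2158 → September 5, 2159: 365 days.
September 5, 2159 → September 5, 2160: 366 days (2160 is a leap year).
September 2160: 30 − 5 = 25 days remain.
Then October (31), November (30), December (31): 31 + 30 + 31 = 92 days.
January 1, 2161: 1 day.
Residual: 118 days.
Total: 849 days.
849 mod 7 = 2, so 2 days before Thursday is Tuesday.

Tuesday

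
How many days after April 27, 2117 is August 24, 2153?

13268

From April 27, 2117 to April 27, 2153: 36 years, of which 9 contain a Feb 29 — 27×365 + 9×366 = 13149 days.
April 2153: 30 − 27 = 3 days remain.
Then May (31), June (30), July (31): 31 + 30 + 31 = 92 days.
August 1–24, 2153: 24 days.
Residual: 119 days.
Total: 13268 days.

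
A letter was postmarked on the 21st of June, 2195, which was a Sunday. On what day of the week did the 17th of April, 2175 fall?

Monday

Count forward from the earlier date (April 17, 2175) to the later (June 21, 2195):
From April 17, 2175 to April 17, 2195: 20 years, of which 5 contain a Feb 29 — 15×365 + 5×366 = 7305 days.
April 2195: 30 − 17 = 13 days remain.
Then May (31): 31 days.
June 1–21, 2195: 21 days.
Residual: 65 days.
Total: 7370 days.
7370 mod 7 = 6, so 6 days before Sunday is Monday.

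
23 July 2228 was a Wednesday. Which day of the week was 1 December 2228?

Monday

July 2228: 31 − 23 = 8 days remain.
Then August (31), September (30), October (31), November (30): 31 + 30 + 31 + 30 = 122 days.
December 1, 2228: 1 day.
Total: 8 + 122 + 1 = 131 days.
131 mod 7 = 5, so 5 days after Wednesday is Monday.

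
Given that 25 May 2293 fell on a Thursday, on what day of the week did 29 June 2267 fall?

Count forward from the earlier date (June 29, 2267) to the later (May 25, 2293):
From June 29, 2267 to June 29, 2292: 25 years, of which 7 contain a Feb 29 — 18×365 + 7×366 = 9132 days.
June 2292: 30 − 29 = 1 day remains.
Then 10 full months totalling 304 days.
May 1–25, 2293: 25 days.
Residual: 330 days.
Total: 9462 days.
9462 mod 7 = 5, so 5 days before Thursday is Saturday.

Saturday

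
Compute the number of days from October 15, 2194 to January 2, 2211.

5922

Day-of-year of October 15, 2194: 288.
Day-of-year of January 2, 2211: 2.
2194 has 365 days, so 365 − 288 = 77 days remain in 2194.
Full years 2195–2210: 13 common + 3 leap = 13×365 + 3×366 = 5843 days.
Total: 77 + 5843 + 2 = 5922 days.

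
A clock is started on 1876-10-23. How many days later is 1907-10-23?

11321

Day-of-year of October 23, 1876: 297.
Day-of-year of October 23, 1907: 296.
1876 has 366 days, so 366 − 297 = 69 days remain in 1876.
Full years 1877–1906: 24 common + 6 leap = 24×365 + 6×366 = 10956 days.
Total: 69 + 10956 + 296 = 11321 days.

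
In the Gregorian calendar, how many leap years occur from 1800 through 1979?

43

Years divisible by 4: 1800, 1804, …, 1976 — 45 in all.
Of these, 1800, 1900 are divisible by 100 but not 400, so not leap.
Leap years: 45 − 2 = 43.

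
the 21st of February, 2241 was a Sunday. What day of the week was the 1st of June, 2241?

February 2241: 28 − 21 = 7 days remain (2241 is not a leap year, so February has 28 days).
Then March (31), April (30), May (31): 31 + 30 + 31 = 92 days.
June 1, 2241: 1 day.
Total: 7 + 92 + 1 = 100 days.
100 mod 7 = 2, so 2 days after Sunday is Tuesday.

Tuesday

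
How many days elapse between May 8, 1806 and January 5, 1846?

14487

Day-of-year of May 8, 1806: 128.
Day-of-year of January 5, 1846: 5.
1806 has 365 days, so 365 − 128 = 237 days remain in 1806.
Full years 1807–1845: 29 common + 10 leap = 29×365 + 10×366 = 14245 days.
Total: 237 + 14245 + 5 = 14487 days.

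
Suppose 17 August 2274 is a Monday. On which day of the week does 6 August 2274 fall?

Count forward from the earlier date (August 6, 2274) to the later (August 17, 2274):
Within August 2274: 17 − 6 = 11 days.
11 mod 7 = 4, so 4 days before Monday is Thursday.

Thursday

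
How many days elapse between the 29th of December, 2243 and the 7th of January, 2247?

1105

Day-of-year of December 29, 2243: 363.
Day-of-year of January 7, 2247: 7.
2243 has 365 days, so 365 − 363 = 2 days remain in 2243.
Full years: 2244: 366; 2245: 365; 2246: 365. Sum = 1096.
Total: 2 + 1096 + 7 = 1105 days.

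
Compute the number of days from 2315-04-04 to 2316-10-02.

547

Day-of-year of April 4, 2315: 94.
Day-of-year of October 2, 2316: 276.
2315 has 365 days, so 365 − 94 = 271 days remain in 2315.
Total: 271 + 276 = 547 days.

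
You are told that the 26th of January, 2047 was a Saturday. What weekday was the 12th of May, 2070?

From January 26, 2047 to January 26, 2070: 23 years, of which 6 contain a Feb 29 — 17×365 + 6×366 = 8401 days.
January 2070: 31 − 26 = 5 days remain.
Then February 2070 (28), March (31), April (30): 28 + 31 + 30 = 89 days.
May 1–12, 2070: 12 days.
Residual: 106 days.
Total: 8507 days.
8507 mod 7 = 2, so 2 days after Saturday is Monday.

Monday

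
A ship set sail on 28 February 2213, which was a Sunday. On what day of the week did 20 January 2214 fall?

February 2213: 28 − 28 = 0 days remain (2213 is not a leap year, so February has 28 days).
Then 10 full months totalling 306 days.
January 1–20, 2214: 20 days.
Total: 0 + 306 + 20 = 326 days.
326 mod 7 = 4, so 4 days after Sunday is Thursday.

Thursday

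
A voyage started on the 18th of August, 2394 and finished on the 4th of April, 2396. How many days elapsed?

August 2394: 31 − 18 = 13 days remain.
Then 19 full months totalling 578 days.
April 1–4, 2396: 4 days.
Total: 13 + 578 + 4 = 595 days.

595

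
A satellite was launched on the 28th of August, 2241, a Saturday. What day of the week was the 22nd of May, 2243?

August 28, 2241 → August 28, 2242: 365 days.
August 2242: 31 − 28 = 3 days remain.
Then September (30), October (31), November (30), December (31), January (31), February 2243 (28), March (31), April (30): 30 + 31 + 30 + 31 + 31 + 28 + 31 + 30 = 242 days.
May 1–22, 2243: 22 days.
Residual: 267 days.
Total: 632 days.
632 mod 7 = 2, so 2 days after Saturday is Monday.

Monday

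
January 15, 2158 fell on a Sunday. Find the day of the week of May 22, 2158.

January 2158: 31 − 15 = 16 days remain.
Then February 2158 (28), March (31), April (30): 28 + 31 + 30 = 89 days.
May 1–22, 2158: 22 days.
Total: 16 + 89 + 22 = 127 days.
127 mod 7 = 1, so 1 day after Sunday is Monday.

Monday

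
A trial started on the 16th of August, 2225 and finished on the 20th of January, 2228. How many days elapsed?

August 16, 2225 → August 16, 2226: 365 days.
August 16, 2226 → August 16, 2227: 365 days.
August 2227: 31 − 16 = 15 days remain.
Then September (30), October (31), November (30), December (31): 30 + 31 + 30 + 31 = 122 days.
January 1–20, 2228: 20 days.
Residual: 157 days.
Total: 887 days.

887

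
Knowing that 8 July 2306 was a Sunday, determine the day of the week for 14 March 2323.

Day-of-year of July 8, 2306: 189.
Day-of-year of March 14, 2323: 73.
2306 has 365 days, so 365 − 189 = 176 days remain in 2306.
Full years 2307–2322: 12 common + 4 leap = 12×365 + 4×366 = 5844 days.
Total: 176 + 5844 + 73 = 6093 days.
6093 mod 7 = 3, so 3 days after Sunday is Wednesday.

Wednesday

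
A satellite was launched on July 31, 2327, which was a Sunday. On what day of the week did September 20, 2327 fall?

Tuesday

July 2327: 31 − 31 = 0 days remain.
Then August (31): 31 days.
September 1–20, 2327: 20 days.
Total: 0 + 31 + 20 = 51 days.
51 mod 7 = 2, so 2 days after Sunday is Tuesday.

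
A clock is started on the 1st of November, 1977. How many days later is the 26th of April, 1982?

1637

November 1, 1977 → November 1, 1978: 365 days.
November 1, 1978 → November 1, 1979: 365 days.
November 1, 1979 → November 1, 1980: 366 days (1980 is a leap year).
November 1, 1980 → November 1, 1981: 365 days.
November 1981: 30 − 1 = 29 days remain.
Then December (31), January (31), February 1982 (28), March (31): 31 + 31 + 28 + 31 = 121 days.
April 1–26, 1982: 26 days.
Residual: 176 days.
Total: 1637 days.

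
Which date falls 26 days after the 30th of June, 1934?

the 26th of July, 1934

Count 26 days after June 30, 1934:
June 1934: 30 − 30 = 0 days remain.
July 1–26, 1934: 26 days.
Total: 0 + 26 = 26 days.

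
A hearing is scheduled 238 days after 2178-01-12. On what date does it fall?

2178-09-07

Count 238 days after January 12, 2178:
January 2178: 31 − 12 = 19 days remain.
Then February 2178 (28), March (31), April (30), May (31), June (30), July (31), August (31): 28 + 31 + 30 + 31 + 30 + 31 + 31 = 212 days.
September 1–7, 2178: 7 days.
Total: 19 + 212 + 7 = 238 days.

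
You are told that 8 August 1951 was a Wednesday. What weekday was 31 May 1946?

Friday

Count forward from the earlier date (May 31, 1946) to the later (August 8, 1951):
Day-of-year of May 31, 1946: 151.
Day-of-year of August 8, 1951: 220.
1946 has 365 days, so 365 − 151 = 214 days remain in 1946.
Full years: 1947: 365; 1948: 366; 1949: 365; 1950: 365. Sum = 1461.
Total: 214 + 1461 + 220 = 1895 days.
1895 mod 7 = 5, so 5 days before Wednesday is Friday.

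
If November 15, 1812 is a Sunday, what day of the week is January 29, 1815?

Day-of-year of November 15, 1812: 320.
Day-of-year of January 29, 1815: 29.
1812 has 366 days, so 366 − 320 = 46 days remain in 1812.
Full years: 1813: 365; 1814: 365. Sum = 730.
Total: 46 + 730 + 29 = 805 days.
805 is a multiple of 7, so January 29, 1815 falls on the same weekday: Sunday.

Sunday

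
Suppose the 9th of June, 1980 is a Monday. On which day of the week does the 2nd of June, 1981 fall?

Day-of-year of June 9, 1980: 161.
Day-of-year of June 2, 1981: 153.
1980 has 366 days, so 366 − 161 = 205 days remain in 1980.
Total: 205 + 153 = 358 days.
358 mod 7 = 1, so 1 day after Monday is Tuesday.

Tuesday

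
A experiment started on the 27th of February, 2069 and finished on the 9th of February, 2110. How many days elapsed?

14956

From February 27, 2069 to February 27, 2109: 40 years, of which 9 contain a Feb 29 — 31×365 + 9×366 = 14609 days.
(2100 is not a leap year (divisible by 100 but not 400).)
February 2109: 28 − 27 = 1 day remains (2109 is not a leap year, so February has 28 days).
Then 11 full months totalling 337 days.
February 1–9, 2110: 9 days (2110 is not a leap year).
Residual: 347 days.
Total: 14956 days.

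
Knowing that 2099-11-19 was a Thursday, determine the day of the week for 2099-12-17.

Thursday

November 2099: 30 − 19 = 11 days remain.
December 1–17, 2099: 17 days.
Total: 11 + 17 = 28 days.
28 is a multiple of 7, so 2099-12-17 falls on the same weekday: Thursday.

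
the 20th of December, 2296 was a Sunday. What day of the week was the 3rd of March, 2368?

From December 20, 2296 to December 20, 2367: 71 years, of which 16 contain a Feb 29 — 55×365 + 16×366 = 25931 days.
(2300 is not a leap year (divisible by 100 but not 400).)
December 2367: 31 − 20 = 11 days remain.
Then January (31), February 2368 (29): 31 + 29 = 60 days.
March 1–3, 2368: 3 days.
Residual: 74 days.
Total: 26005 days.
26005 is a multiple of 7, so the 3rd of March, 2368 falls on the same weekday: Sunday.

Sunday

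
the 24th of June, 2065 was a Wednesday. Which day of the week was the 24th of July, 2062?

Monday

Count forward from the earlier date (July 24, 2062) to the later (June 24, 2065):
Day-of-year of July 24, 2062: 205.
Day-of-year of June 24, 2065: 175.
2062 has 365 days, so 365 − 205 = 160 days remain in 2062.
Full years: 2063: 365; 2064: 366. Sum = 731.
Total: 160 + 731 + 175 = 1066 days.
1066 mod 7 = 2, so 2 days before Wednesday is Monday.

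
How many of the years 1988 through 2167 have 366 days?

44

Years divisible by 4: 1988, 1992, …, 2164 — 45 in all.
Of these, 2100 is divisible by 100 but not 400, so not leap.
2000 is divisible by 400, so still leap.
Leap years: 45 − 1 = 44.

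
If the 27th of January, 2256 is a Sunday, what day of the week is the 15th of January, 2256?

Tuesday

Count forward from the earlier date (January 15, 2256) to the later (January 27, 2256):
Within January 2256: 27 − 15 = 12 days.
12 mod 7 = 5, so 5 days before Sunday is Tuesday.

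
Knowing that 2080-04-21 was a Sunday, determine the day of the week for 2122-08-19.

Day-of-year of April 21, 2080: 112.
Day-of-year of August 19, 2122: 231.
2080 has 366 days, so 366 − 112 = 254 days remain in 2080.
Full years 2081–2121: 32 common + 9 leap = 32×365 + 9×366 = 14974 days.
Total: 254 + 14974 + 231 = 15459 days.
15459 mod 7 = 3, so 3 days after Sunday is Wednesday.

Wednesday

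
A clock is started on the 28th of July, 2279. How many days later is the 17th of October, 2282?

Day-of-year of July 28, 2279: 209.
Day-of-year of October 17, 2282: 290.
2279 has 365 days, so 365 − 209 = 156 days remain in 2279.
Full years: 2280: 366; 2281: 365. Sum = 731.
Total: 156 + 731 + 290 = 1177 days.

1177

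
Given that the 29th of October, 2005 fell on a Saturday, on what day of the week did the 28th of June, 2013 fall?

Friday

Day-of-year of October 29, 2005: 302.
Day-of-year of June 28, 2013: 179.
2005 has 365 days, so 365 − 302 = 63 days remain in 2005.
Full years 2006–2012: 5 common + 2 leap = 5×365 + 2×366 = 2557 days.
Total: 63 + 2557 + 179 = 2799 days.
2799 mod 7 = 6, so 6 days after Saturday is Friday.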